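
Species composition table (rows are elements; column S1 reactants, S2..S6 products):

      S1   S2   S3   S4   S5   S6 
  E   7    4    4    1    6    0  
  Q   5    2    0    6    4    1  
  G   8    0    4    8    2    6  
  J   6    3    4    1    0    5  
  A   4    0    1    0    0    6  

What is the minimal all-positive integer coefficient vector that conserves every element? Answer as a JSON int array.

Coefficients: [5, 2, 2, 1, 3, 3]

E: 5·7 = 35 | 2·4+2·4+1·1+3·6+3·0 = 35
Q: 5·5 = 25 | 2·2+2·0+1·6+3·4+3·1 = 25
G: 5·8 = 40 | 2·0+2·4+1·8+3·2+3·6 = 40
J: 5·6 = 30 | 2·3+2·4+1·1+3·0+3·5 = 30
A: 5·4 = 20 | 2·0+2·1+1·0+3·0+3·6 = 20
gcd(5,2,2,1,3,3) = 1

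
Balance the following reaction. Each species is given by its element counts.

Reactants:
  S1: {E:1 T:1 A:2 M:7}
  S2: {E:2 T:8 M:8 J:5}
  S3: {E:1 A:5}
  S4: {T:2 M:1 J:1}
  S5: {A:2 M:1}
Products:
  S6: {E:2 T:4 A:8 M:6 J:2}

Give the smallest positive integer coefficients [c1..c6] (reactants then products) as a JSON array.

Coefficients: [2, 1, 6, 5, 3, 5]

E: 2·1+1·2+6·1+5·0+3·0 = 10 | 5·2 = 10
T: 2·1+1·8+6·0+5·2+3·0 = 20 | 5·4 = 20
A: 2·2+1·0+6·5+5·0+3·2 = 40 | 5·8 = 40
M: 2·7+1·8+6·0+5·1+3·1 = 30 | 5·6 = 30
J: 2·0+1·5+6·0+5·1+3·0 = 10 | 5·2 = 10
gcd(2,1,6,5,3,5) = 1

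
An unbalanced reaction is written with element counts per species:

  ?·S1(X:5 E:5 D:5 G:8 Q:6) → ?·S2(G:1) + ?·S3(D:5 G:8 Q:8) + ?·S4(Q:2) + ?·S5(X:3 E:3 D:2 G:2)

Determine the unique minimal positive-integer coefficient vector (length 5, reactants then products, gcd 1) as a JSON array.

X: 3·5 = 15 | 6·0+1·0+5·0+5·3 = 15
E: 3·5 = 15 | 6·0+1·0+5·0+5·3 = 15
D: 3·5 = 15 | 6·0+1·5+5·0+5·2 = 15
G: 3·8 = 24 | 6·1+1·8+5·0+5·2 = 24
Q: 3·6 = 18 | 6·0+1·8+5·2+5·0 = 18
gcd(3,6,1,5,5) = 1

Coefficients: [3, 6, 1, 5, 5]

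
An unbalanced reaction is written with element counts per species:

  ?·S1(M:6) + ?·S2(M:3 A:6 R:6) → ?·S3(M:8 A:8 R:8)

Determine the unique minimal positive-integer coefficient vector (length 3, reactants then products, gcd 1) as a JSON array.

M: 2·6+4·3 = 24 | 3·8 = 24
A: 2·0+4·6 = 24 | 3·8 = 24
R: 2·0+4·6 = 24 | 3·8 = 24
gcd(2,4,3) = 1

Coefficients: [2, 4, 3]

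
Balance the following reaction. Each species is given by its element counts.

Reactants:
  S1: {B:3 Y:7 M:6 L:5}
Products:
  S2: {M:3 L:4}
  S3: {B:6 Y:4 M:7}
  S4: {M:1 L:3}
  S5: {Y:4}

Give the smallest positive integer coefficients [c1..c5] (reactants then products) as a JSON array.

B: 4·3 = 12 | 2·0+2·6+4·0+5·0 = 12
Y: 4·7 = 28 | 2·0+2·4+4·0+5·4 = 28
M: 4·6 = 24 | 2·3+2·7+4·1+5·0 = 24
L: 4·5 = 20 | 2·4+2·0+4·3+5·0 = 20
gcd(4,2,2,4,5) = 1

Coefficients: [4, 2, 2, 4, 5]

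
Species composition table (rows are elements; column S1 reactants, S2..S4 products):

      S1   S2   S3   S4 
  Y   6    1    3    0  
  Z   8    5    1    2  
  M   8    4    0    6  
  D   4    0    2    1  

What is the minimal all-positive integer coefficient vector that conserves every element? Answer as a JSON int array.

Coefficients: [3, 3, 5, 2]

Y: 3·6 = 18 | 3·1+5·3+2·0 = 18
Z: 3·8 = 24 | 3·5+5·1+2·2 = 24
M: 3·8 = 24 | 3·4+5·0+2·6 = 24
D: 3·4 = 12 | 3·0+5·2+2·1 = 12
gcd(3,3,5,2) = 1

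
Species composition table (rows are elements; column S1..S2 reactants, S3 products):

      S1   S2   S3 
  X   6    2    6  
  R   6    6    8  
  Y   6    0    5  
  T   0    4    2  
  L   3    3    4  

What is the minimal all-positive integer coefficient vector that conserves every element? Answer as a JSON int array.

X: 5·6+3·2 = 36 | 6·6 = 36
R: 5·6+3·6 = 48 | 6·8 = 48
Y: 5·6+3·0 = 30 | 6·5 = 30
T: 5·0+3·4 = 12 | 6·2 = 12
L: 5·3+3·3 = 24 | 6·4 = 24
gcd(5,3,6) = 1

Coefficients: [5, 3, 6]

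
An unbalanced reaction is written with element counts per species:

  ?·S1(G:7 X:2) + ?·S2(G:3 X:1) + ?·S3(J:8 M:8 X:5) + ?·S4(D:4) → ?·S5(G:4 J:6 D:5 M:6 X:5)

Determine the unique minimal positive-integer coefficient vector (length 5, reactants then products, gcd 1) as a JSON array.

Coefficients: [1, 3, 3, 5, 4]

G: 1·7+3·3+3·0+5·0 = 16 | 4·4 = 16
J: 1·0+3·0+3·8+5·0 = 24 | 4·6 = 24
D: 1·0+3·0+3·0+5·4 = 20 | 4·5 = 20
M: 1·0+3·0+3·8+5·0 = 24 | 4·6 = 24
X: 1·2+3·1+3·5+5·0 = 20 | 4·5 = 20
gcd(1,3,3,5,4) = 1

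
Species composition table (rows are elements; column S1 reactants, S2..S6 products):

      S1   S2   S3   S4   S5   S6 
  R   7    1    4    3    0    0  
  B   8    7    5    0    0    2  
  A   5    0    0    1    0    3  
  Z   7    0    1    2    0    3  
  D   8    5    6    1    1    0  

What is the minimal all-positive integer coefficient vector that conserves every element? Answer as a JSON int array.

Coefficients: [4, 1, 3, 5, 4, 5]

R: 4·7 = 28 | 1·1+3·4+5·3+4·0+5·0 = 28
B: 4·8 = 32 | 1·7+3·5+5·0+4·0+5·2 = 32
A: 4·5 = 20 | 1·0+3·0+5·1+4·0+5·3 = 20
Z: 4·7 = 28 | 1·0+3·1+5·2+4·0+5·3 = 28
D: 4·8 = 32 | 1·5+3·6+5·1+4·1+5·0 = 32
gcd(4,1,3,5,4,5) = 1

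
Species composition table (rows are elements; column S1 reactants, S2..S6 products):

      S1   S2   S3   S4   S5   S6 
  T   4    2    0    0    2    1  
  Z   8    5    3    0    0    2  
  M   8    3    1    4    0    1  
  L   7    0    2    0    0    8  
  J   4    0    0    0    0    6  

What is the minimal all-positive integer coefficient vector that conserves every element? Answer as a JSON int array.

Coefficients: [6, 5, 5, 6, 5, 4]

T: 6·4 = 24 | 5·2+5·0+6·0+5·2+4·1 = 24
Z: 6·8 = 48 | 5·5+5·3+6·0+5·0+4·2 = 48
M: 6·8 = 48 | 5·3+5·1+6·4+5·0+4·1 = 48
L: 6·7 = 42 | 5·0+5·2+6·0+5·0+4·8 = 42
J: 6·4 = 24 | 5·0+5·0+6·0+5·0+4·6 = 24
gcd(6,5,5,6,5,4) = 1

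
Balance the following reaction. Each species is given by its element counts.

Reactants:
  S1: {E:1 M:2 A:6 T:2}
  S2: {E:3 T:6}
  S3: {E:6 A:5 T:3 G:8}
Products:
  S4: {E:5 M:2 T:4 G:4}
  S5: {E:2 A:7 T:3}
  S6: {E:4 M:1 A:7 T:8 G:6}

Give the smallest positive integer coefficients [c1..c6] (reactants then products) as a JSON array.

E: 6·1+5·3+4·6 = 45 | 5·5+6·2+2·4 = 45
M: 6·2+5·0+4·0 = 12 | 5·2+6·0+2·1 = 12
A: 6·6+5·0+4·5 = 56 | 5·0+6·7+2·7 = 56
T: 6·2+5·6+4·3 = 54 | 5·4+6·3+2·8 = 54
G: 6·0+5·0+4·8 = 32 | 5·4+6·0+2·6 = 32
gcd(6,5,4,5,6,2) = 1

Coefficients: [6, 5, 4, 5, 6, 2]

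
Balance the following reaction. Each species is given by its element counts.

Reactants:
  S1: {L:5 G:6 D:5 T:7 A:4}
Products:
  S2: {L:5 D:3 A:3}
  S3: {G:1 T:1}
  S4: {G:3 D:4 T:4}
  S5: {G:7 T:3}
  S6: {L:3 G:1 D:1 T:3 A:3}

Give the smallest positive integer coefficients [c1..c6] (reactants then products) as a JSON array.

Coefficients: [6, 3, 5, 4, 2, 5]

L: 6·5 = 30 | 3·5+5·0+4·0+2·0+5·3 = 30
G: 6·6 = 36 | 3·0+5·1+4·3+2·7+5·1 = 36
D: 6·5 = 30 | 3·3+5·0+4·4+2·0+5·1 = 30
T: 6·7 = 42 | 3·0+5·1+4·4+2·3+5·3 = 42
A: 6·4 = 24 | 3·3+5·0+4·0+2·0+5·3 = 24
gcd(6,3,5,4,2,5) = 1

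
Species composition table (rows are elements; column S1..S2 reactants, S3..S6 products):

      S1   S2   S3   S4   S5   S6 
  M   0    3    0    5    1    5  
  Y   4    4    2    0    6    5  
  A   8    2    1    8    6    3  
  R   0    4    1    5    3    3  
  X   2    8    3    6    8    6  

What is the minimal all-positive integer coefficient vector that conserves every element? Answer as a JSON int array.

M: 3·0+6·3 = 18 | 4·0+1·5+3·1+2·5 = 18
Y: 3·4+6·4 = 36 | 4·2+1·0+3·6+2·5 = 36
A: 3·8+6·2 = 36 | 4·1+1·8+3·6+2·3 = 36
R: 3·0+6·4 = 24 | 4·1+1·5+3·3+2·3 = 24
X: 3·2+6·8 = 54 | 4·3+1·6+3·8+2·6 = 54
gcd(3,6,4,1,3,2) = 1

Coefficients: [3, 6, 4, 1, 3, 2]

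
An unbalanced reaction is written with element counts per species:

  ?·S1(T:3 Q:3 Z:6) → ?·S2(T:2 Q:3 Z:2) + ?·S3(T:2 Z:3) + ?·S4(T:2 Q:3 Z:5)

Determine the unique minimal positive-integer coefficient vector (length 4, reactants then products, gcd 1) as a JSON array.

Coefficients: [6, 1, 3, 5]

T: 6·3 = 18 | 1·2+3·2+5·2 = 18
Q: 6·3 = 18 | 1·3+3·0+5·3 = 18
Z: 6·6 = 36 | 1·2+3·3+5·5 = 36
gcd(6,1,3,5) = 1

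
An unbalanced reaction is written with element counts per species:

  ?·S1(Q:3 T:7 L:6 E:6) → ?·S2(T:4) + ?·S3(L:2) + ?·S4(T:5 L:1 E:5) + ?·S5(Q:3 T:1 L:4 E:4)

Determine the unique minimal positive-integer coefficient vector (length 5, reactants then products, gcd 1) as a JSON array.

Q: 5·3 = 15 | 5·0+4·0+2·0+5·3 = 15
T: 5·7 = 35 | 5·4+4·0+2·5+5·1 = 35
L: 5·6 = 30 | 5·0+4·2+2·1+5·4 = 30
E: 5·6 = 30 | 5·0+4·0+2·5+5·4 = 30
gcd(5,5,4,2,5) = 1

Coefficients: [5, 5, 4, 2, 5]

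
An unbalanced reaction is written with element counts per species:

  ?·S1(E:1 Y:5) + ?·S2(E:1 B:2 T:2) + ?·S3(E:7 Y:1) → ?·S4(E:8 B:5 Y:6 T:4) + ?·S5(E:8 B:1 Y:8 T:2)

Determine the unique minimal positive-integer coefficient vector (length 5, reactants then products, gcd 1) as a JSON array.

E: 5·1+6·1+3·7 = 32 | 2·8+2·8 = 32
B: 5·0+6·2+3·0 = 12 | 2·5+2·1 = 12
Y: 5·5+6·0+3·1 = 28 | 2·6+2·8 = 28
T: 5·0+6·2+3·0 = 12 | 2·4+2·2 = 12
gcd(5,6,3,2,2) = 1

Coefficients: [5, 6, 3, 2, 2]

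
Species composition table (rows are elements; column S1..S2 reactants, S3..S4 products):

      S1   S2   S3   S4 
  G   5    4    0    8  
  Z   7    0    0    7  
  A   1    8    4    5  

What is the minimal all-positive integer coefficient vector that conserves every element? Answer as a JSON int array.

Coefficients: [4, 3, 2, 4]

G: 4·5+3·4 = 32 | 2·0+4·8 = 32
Z: 4·7+3·0 = 28 | 2·0+4·7 = 28
A: 4·1+3·8 = 28 | 2·4+4·5 = 28
gcd(4,3,2,4) = 1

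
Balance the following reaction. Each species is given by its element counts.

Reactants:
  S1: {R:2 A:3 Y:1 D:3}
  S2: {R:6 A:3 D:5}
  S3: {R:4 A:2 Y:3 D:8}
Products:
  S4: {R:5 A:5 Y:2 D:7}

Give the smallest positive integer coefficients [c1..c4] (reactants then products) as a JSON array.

R: 5·2+1·6+1·4 = 20 | 4·5 = 20
A: 5·3+1·3+1·2 = 20 | 4·5 = 20
Y: 5·1+1·0+1·3 = 8 | 4·2 = 8
D: 5·3+1·5+1·8 = 28 | 4·7 = 28
gcd(5,1,1,4) = 1

Coefficients: [5, 1, 1, 4]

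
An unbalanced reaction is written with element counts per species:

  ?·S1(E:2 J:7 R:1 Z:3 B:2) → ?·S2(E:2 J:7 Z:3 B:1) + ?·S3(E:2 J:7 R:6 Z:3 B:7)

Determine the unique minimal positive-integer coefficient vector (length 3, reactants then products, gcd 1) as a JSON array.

Coefficients: [6, 5, 1]

E: 6·2 = 12 | 5·2+1·2 = 12
J: 6·7 = 42 | 5·7+1·7 = 42
R: 6·1 = 6 | 5·0+1·6 = 6
Z: 6·3 = 18 | 5·3+1·3 = 18
B: 6·2 = 12 | 5·1+1·7 = 12
gcd(6,5,1) = 1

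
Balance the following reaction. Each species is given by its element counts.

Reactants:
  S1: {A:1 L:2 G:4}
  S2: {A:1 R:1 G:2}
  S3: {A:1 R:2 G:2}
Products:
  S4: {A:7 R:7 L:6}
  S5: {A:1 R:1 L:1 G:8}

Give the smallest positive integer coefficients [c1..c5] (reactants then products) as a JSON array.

Coefficients: [5, 1, 5, 1, 4]

A: 5·1+1·1+5·1 = 11 | 1·7+4·1 = 11
R: 5·0+1·1+5·2 = 11 | 1·7+4·1 = 11
L: 5·2+1·0+5·0 = 10 | 1·6+4·1 = 10
G: 5·4+1·2+5·2 = 32 | 1·0+4·8 = 32
gcd(5,1,5,1,4) = 1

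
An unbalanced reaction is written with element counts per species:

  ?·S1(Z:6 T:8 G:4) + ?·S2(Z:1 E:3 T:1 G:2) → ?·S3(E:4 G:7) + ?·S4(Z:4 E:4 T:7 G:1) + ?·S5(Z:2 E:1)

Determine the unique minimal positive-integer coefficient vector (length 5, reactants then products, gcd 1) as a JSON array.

Z: 1·6+6·1 = 12 | 2·0+2·4+2·2 = 12
E: 1·0+6·3 = 18 | 2·4+2·4+2·1 = 18
T: 1·8+6·1 = 14 | 2·0+2·7+2·0 = 14
G: 1·4+6·2 = 16 | 2·7+2·1+2·0 = 16
gcd(1,6,2,2,2) = 1

Coefficients: [1, 6, 2, 2, 2]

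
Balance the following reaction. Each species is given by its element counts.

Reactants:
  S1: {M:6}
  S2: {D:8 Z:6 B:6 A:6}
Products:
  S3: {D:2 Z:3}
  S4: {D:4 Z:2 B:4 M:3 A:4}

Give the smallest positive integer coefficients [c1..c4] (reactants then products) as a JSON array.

D: 3·0+4·8 = 32 | 4·2+6·4 = 32
Z: 3·0+4·6 = 24 | 4·3+6·2 = 24
B: 3·0+4·6 = 24 | 4·0+6·4 = 24
M: 3·6+4·0 = 18 | 4·0+6·3 = 18
A: 3·0+4·6 = 24 | 4·0+6·4 = 24
gcd(3,4,4,6) = 1

Coefficients: [3, 4, 4, 6]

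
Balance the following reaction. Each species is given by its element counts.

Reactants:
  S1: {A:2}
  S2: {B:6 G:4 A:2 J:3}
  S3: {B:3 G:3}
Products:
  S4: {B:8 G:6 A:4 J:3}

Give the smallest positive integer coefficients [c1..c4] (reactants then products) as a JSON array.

Coefficients: [3, 3, 2, 3]

B: 3·0+3·6+2·3 = 24 | 3·8 = 24
G: 3·0+3·4+2·3 = 18 | 3·6 = 18
A: 3·2+3·2+2·0 = 12 | 3·4 = 12
J: 3·0+3·3+2·0 = 9 | 3·3 = 9
gcd(3,3,2,3) = 1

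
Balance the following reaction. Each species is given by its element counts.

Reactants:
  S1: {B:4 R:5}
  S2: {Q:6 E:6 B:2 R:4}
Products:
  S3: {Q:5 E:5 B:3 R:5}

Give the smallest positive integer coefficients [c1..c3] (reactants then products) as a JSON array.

Q: 2·0+5·6 = 30 | 6·5 = 30
E: 2·0+5·6 = 30 | 6·5 = 30
B: 2·4+5·2 = 18 | 6·3 = 18
R: 2·5+5·4 = 30 | 6·5 = 30
gcd(2,5,6) = 1

Coefficients: [2, 5, 6]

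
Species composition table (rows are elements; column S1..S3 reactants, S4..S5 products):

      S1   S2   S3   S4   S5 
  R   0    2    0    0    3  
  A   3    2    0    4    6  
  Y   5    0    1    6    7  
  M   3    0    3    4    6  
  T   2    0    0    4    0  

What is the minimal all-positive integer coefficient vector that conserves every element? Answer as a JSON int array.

Coefficients: [6, 3, 2, 3, 2]

R: 6·0+3·2+2·0 = 6 | 3·0+2·3 = 6
A: 6·3+3·2+2·0 = 24 | 3·4+2·6 = 24
Y: 6·5+3·0+2·1 = 32 | 3·6+2·7 = 32
M: 6·3+3·0+2·3 = 24 | 3·4+2·6 = 24
T: 6·2+3·0+2·0 = 12 | 3·4+2·0 = 12
gcd(6,3,2,3,2) = 1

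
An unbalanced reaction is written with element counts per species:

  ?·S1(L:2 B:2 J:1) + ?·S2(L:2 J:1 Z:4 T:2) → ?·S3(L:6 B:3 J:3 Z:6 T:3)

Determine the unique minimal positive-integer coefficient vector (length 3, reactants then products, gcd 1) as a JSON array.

L: 3·2+3·2 = 12 | 2·6 = 12
B: 3·2+3·0 = 6 | 2·3 = 6
J: 3·1+3·1 = 6 | 2·3 = 6
Z: 3·0+3·4 = 12 | 2·6 = 12
T: 3·0+3·2 = 6 | 2·3 = 6
gcd(3,3,2) = 1

Coefficients: [3, 3, 2]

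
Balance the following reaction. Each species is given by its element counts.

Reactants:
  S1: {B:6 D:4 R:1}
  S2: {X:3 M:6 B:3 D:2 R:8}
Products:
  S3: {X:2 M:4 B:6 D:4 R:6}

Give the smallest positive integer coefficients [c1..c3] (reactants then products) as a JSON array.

Coefficients: [2, 2, 3]

X: 2·0+2·3 = 6 | 3·2 = 6
M: 2·0+2·6 = 12 | 3·4 = 12
B: 2·6+2·3 = 18 | 3·6 = 18
D: 2·4+2·2 = 12 | 3·4 = 12
R: 2·1+2·8 = 18 | 3·6 = 18
gcd(2,2,3) = 1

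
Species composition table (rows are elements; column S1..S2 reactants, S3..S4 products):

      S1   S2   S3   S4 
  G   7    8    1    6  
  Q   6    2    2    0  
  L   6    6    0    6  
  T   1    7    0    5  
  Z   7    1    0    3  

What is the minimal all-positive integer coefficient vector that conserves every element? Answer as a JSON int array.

G: 1·7+2·8 = 23 | 5·1+3·6 = 23
Q: 1·6+2·2 = 10 | 5·2+3·0 = 10
L: 1·6+2·6 = 18 | 5·0+3·6 = 18
T: 1·1+2·7 = 15 | 5·0+3·5 = 15
Z: 1·7+2·1 = 9 | 5·0+3·3 = 9
gcd(1,2,5,3) = 1

Coefficients: [1, 2, 5, 3]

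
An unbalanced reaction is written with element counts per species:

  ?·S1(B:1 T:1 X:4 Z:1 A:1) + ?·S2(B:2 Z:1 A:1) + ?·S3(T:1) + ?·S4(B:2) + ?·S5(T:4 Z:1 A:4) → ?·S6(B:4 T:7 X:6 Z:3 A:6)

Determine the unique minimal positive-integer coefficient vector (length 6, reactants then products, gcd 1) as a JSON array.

B: 6·1+2·2+6·0+3·2+4·0 = 16 | 4·4 = 16
T: 6·1+2·0+6·1+3·0+4·4 = 28 | 4·7 = 28
X: 6·4+2·0+6·0+3·0+4·0 = 24 | 4·6 = 24
Z: 6·1+2·1+6·0+3·0+4·1 = 12 | 4·3 = 12
A: 6·1+2·1+6·0+3·0+4·4 = 24 | 4·6 = 24
gcd(6,2,6,3,4,4) = 1

Coefficients: [6, 2, 6, 3, 4, 4]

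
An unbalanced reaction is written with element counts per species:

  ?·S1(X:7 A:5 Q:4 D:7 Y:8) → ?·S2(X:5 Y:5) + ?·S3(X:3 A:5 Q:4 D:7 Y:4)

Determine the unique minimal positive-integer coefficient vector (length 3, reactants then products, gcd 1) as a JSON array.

X: 5·7 = 35 | 4·5+5·3 = 35
A: 5·5 = 25 | 4·0+5·5 = 25
Q: 5·4 = 20 | 4·0+5·4 = 20
D: 5·7 = 35 | 4·0+5·7 = 35
Y: 5·8 = 40 | 4·5+5·4 = 40
gcd(5,4,5) = 1

Coefficients: [5, 4, 5]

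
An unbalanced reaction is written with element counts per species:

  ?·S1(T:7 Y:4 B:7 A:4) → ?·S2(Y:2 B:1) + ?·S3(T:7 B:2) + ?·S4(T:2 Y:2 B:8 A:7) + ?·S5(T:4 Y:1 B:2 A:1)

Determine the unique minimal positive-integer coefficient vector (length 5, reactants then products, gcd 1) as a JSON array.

Coefficients: [5, 5, 1, 2, 6]

T: 5·7 = 35 | 5·0+1·7+2·2+6·4 = 35
Y: 5·4 = 20 | 5·2+1·0+2·2+6·1 = 20
B: 5·7 = 35 | 5·1+1·2+2·8+6·2 = 35
A: 5·4 = 20 | 5·0+1·0+2·7+6·1 = 20
gcd(5,5,1,2,6) = 1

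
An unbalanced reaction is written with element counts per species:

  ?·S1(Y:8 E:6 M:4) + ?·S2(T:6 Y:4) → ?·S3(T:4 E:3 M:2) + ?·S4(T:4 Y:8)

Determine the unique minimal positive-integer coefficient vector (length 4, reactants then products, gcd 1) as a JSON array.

Coefficients: [2, 6, 4, 5]

T: 2·0+6·6 = 36 | 4·4+5·4 = 36
Y: 2·8+6·4 = 40 | 4·0+5·8 = 40
E: 2·6+6·0 = 12 | 4·3+5·0 = 12
M: 2·4+6·0 = 8 | 4·2+5·0 = 8
gcd(2,6,4,5) = 1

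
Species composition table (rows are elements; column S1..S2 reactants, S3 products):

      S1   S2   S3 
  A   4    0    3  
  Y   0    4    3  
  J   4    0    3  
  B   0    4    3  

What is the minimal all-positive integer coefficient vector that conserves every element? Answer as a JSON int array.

A: 3·4+3·0 = 12 | 4·3 = 12
Y: 3·0+3·4 = 12 | 4·3 = 12
J: 3·4+3·0 = 12 | 4·3 = 12
B: 3·0+3·4 = 12 | 4·3 = 12
gcd(3,3,4) = 1

Coefficients: [3, 3, 4]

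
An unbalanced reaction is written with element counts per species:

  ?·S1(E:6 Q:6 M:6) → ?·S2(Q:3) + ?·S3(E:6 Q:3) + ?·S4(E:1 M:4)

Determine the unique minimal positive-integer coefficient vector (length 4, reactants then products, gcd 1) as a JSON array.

E: 4·6 = 24 | 5·0+3·6+6·1 = 24
Q: 4·6 = 24 | 5·3+3·3+6·0 = 24
M: 4·6 = 24 | 5·0+3·0+6·4 = 24
gcd(4,5,3,6) = 1

Coefficients: [4, 5, 3, 6]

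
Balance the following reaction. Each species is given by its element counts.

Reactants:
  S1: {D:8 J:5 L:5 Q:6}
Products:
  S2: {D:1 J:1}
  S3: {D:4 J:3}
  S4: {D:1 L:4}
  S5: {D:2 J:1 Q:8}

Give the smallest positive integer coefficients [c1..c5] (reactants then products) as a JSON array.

D: 4·8 = 32 | 5·1+4·4+5·1+3·2 = 32
J: 4·5 = 20 | 5·1+4·3+5·0+3·1 = 20
L: 4·5 = 20 | 5·0+4·0+5·4+3·0 = 20
Q: 4·6 = 24 | 5·0+4·0+5·0+3·8 = 24
gcd(4,5,4,5,3) = 1

Coefficients: [4, 5, 4, 5, 3]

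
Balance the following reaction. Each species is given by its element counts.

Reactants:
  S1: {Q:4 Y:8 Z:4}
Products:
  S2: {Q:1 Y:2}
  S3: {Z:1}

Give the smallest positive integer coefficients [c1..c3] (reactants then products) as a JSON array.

Coefficients: [1, 4, 4]

Q: 1·4 = 4 | 4·1+4·0 = 4
Y: 1·8 = 8 | 4·2+4·0 = 8
Z: 1·4 = 4 | 4·0+4·1 = 4
gcd(1,4,4) = 1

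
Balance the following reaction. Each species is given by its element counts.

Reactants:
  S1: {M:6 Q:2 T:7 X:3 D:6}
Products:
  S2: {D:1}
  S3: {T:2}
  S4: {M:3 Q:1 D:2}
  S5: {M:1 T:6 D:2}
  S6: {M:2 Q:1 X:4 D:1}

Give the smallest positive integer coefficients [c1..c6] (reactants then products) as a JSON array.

Coefficients: [4, 5, 5, 5, 3, 3]

M: 4·6 = 24 | 5·0+5·0+5·3+3·1+3·2 = 24
Q: 4·2 = 8 | 5·0+5·0+5·1+3·0+3·1 = 8
T: 4·7 = 28 | 5·0+5·2+5·0+3·6+3·0 = 28
X: 4·3 = 12 | 5·0+5·0+5·0+3·0+3·4 = 12
D: 4·6 = 24 | 5·1+5·0+5·2+3·2+3·1 = 24
gcd(4,5,5,5,3,3) = 1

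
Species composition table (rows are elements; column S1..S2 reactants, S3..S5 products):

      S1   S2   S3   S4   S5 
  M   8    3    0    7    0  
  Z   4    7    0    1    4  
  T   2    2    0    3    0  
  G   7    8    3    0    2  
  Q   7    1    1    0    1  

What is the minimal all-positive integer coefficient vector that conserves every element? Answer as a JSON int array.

Coefficients: [1, 2, 5, 2, 4]

M: 1·8+2·3 = 14 | 5·0+2·7+4·0 = 14
Z: 1·4+2·7 = 18 | 5·0+2·1+4·4 = 18
T: 1·2+2·2 = 6 | 5·0+2·3+4·0 = 6
G: 1·7+2·8 = 23 | 5·3+2·0+4·2 = 23
Q: 1·7+2·1 = 9 | 5·1+2·0+4·1 = 9
gcd(1,2,5,2,4) = 1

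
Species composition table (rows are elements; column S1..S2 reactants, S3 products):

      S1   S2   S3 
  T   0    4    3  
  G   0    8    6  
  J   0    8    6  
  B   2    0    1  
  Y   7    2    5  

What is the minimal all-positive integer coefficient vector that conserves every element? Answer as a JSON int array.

T: 2·0+3·4 = 12 | 4·3 = 12
G: 2·0+3·8 = 24 | 4·6 = 24
J: 2·0+3·8 = 24 | 4·6 = 24
B: 2·2+3·0 = 4 | 4·1 = 4
Y: 2·7+3·2 = 20 | 4·5 = 20
gcd(2,3,4) = 1

Coefficients: [2, 3, 4]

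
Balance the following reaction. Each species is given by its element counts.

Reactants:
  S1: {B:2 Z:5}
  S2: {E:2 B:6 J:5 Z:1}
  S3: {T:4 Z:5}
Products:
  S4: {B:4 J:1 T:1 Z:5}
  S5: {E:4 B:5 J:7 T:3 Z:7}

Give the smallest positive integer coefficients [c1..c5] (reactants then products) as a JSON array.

E: 5·0+4·2+3·0 = 8 | 6·0+2·4 = 8
B: 5·2+4·6+3·0 = 34 | 6·4+2·5 = 34
J: 5·0+4·5+3·0 = 20 | 6·1+2·7 = 20
T: 5·0+4·0+3·4 = 12 | 6·1+2·3 = 12
Z: 5·5+4·1+3·5 = 44 | 6·5+2·7 = 44
gcd(5,4,3,6,2) = 1

Coefficients: [5, 4, 3, 6, 2]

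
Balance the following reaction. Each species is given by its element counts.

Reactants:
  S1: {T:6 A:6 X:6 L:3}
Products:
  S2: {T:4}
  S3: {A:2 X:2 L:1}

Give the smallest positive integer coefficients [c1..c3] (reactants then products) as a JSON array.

Coefficients: [2, 3, 6]

T: 2·6 = 12 | 3·4+6·0 = 12
A: 2·6 = 12 | 3·0+6·2 = 12
X: 2·6 = 12 | 3·0+6·2 = 12
L: 2·3 = 6 | 3·0+6·1 = 6
gcd(2,3,6) = 1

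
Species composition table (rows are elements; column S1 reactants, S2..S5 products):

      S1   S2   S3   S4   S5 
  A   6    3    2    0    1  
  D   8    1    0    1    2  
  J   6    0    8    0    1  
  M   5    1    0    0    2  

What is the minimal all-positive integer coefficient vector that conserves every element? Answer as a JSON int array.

A: 2·6 = 12 | 2·3+1·2+6·0+4·1 = 12
D: 2·8 = 16 | 2·1+1·0+6·1+4·2 = 16
J: 2·6 = 12 | 2·0+1·8+6·0+4·1 = 12
M: 2·5 = 10 | 2·1+1·0+6·0+4·2 = 10
gcd(2,2,1,6,4) = 1

Coefficients: [2, 2, 1, 6, 4]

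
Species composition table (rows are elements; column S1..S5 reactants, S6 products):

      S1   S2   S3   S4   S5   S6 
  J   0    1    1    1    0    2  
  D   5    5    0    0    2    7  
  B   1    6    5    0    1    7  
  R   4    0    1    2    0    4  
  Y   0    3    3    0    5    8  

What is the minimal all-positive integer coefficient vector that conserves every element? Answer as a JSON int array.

Coefficients: [2, 3, 2, 5, 5, 5]

J: 2·0+3·1+2·1+5·1+5·0 = 10 | 5·2 = 10
D: 2·5+3·5+2·0+5·0+5·2 = 35 | 5·7 = 35
B: 2·1+3·6+2·5+5·0+5·1 = 35 | 5·7 = 35
R: 2·4+3·0+2·1+5·2+5·0 = 20 | 5·4 = 20
Y: 2·0+3·3+2·3+5·0+5·5 = 40 | 5·8 = 40
gcd(2,3,2,5,5,5) = 1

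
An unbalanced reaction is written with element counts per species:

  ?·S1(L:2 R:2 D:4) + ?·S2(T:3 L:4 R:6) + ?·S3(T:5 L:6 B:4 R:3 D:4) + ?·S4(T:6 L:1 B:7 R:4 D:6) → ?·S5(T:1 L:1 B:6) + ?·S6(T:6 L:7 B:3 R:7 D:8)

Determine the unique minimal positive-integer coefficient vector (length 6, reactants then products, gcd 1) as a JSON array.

Coefficients: [5, 2, 4, 2, 2, 6]

T: 5·0+2·3+4·5+2·6 = 38 | 2·1+6·6 = 38
L: 5·2+2·4+4·6+2·1 = 44 | 2·1+6·7 = 44
B: 5·0+2·0+4·4+2·7 = 30 | 2·6+6·3 = 30
R: 5·2+2·6+4·3+2·4 = 42 | 2·0+6·7 = 42
D: 5·4+2·0+4·4+2·6 = 48 | 2·0+6·8 = 48
gcd(5,2,4,2,2,6) = 1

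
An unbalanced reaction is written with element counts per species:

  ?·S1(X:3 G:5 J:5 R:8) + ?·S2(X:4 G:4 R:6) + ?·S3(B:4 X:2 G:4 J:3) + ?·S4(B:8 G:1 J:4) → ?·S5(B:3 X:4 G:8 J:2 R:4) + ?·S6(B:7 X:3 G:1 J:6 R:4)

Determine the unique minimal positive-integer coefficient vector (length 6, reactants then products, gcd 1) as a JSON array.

B: 1·0+4·0+5·4+2·8 = 36 | 5·3+3·7 = 36
X: 1·3+4·4+5·2+2·0 = 29 | 5·4+3·3 = 29
G: 1·5+4·4+5·4+2·1 = 43 | 5·8+3·1 = 43
J: 1·5+4·0+5·3+2·4 = 28 | 5·2+3·6 = 28
R: 1·8+4·6+5·0+2·0 = 32 | 5·4+3·4 = 32
gcd(1,4,5,2,5,3) = 1

Coefficients: [1, 4, 5, 2, 5, 3]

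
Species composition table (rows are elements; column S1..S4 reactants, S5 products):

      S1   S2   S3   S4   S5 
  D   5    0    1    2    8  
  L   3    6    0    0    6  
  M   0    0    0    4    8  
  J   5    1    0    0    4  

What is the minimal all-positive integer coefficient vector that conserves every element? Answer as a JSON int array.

Coefficients: [2, 2, 2, 6, 3]

D: 2·5+2·0+2·1+6·2 = 24 | 3·8 = 24
L: 2·3+2·6+2·0+6·0 = 18 | 3·6 = 18
M: 2·0+2·0+2·0+6·4 = 24 | 3·8 = 24
J: 2·5+2·1+2·0+6·0 = 12 | 3·4 = 12
gcd(2,2,2,6,3) = 1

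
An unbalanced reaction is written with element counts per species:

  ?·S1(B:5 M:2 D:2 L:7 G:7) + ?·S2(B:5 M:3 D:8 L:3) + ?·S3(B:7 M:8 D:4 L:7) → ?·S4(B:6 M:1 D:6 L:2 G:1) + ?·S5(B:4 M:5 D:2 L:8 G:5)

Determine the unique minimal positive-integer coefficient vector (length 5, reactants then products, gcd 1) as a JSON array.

B: 5·5+3·5+2·7 = 54 | 5·6+6·4 = 54
M: 5·2+3·3+2·8 = 35 | 5·1+6·5 = 35
D: 5·2+3·8+2·4 = 42 | 5·6+6·2 = 42
L: 5·7+3·3+2·7 = 58 | 5·2+6·8 = 58
G: 5·7+3·0+2·0 = 35 | 5·1+6·5 = 35
gcd(5,3,2,5,6) = 1

Coefficients: [5, 3, 2, 5, 6]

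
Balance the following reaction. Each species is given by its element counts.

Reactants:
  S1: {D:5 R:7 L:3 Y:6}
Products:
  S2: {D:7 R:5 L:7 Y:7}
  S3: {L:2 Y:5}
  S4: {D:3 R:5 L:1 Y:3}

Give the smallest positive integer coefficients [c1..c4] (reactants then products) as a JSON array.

Coefficients: [5, 1, 1, 6]

D: 5·5 = 25 | 1·7+1·0+6·3 = 25
R: 5·7 = 35 | 1·5+1·0+6·5 = 35
L: 5·3 = 15 | 1·7+1·2+6·1 = 15
Y: 5·6 = 30 | 1·7+1·5+6·3 = 30
gcd(5,1,1,6) = 1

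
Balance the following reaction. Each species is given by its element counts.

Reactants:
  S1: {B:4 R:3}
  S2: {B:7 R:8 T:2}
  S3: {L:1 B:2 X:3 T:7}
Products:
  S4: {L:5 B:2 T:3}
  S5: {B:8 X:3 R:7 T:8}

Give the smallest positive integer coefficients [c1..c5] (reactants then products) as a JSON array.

Coefficients: [1, 4, 5, 1, 5]

L: 1·0+4·0+5·1 = 5 | 1·5+5·0 = 5
B: 1·4+4·7+5·2 = 42 | 1·2+5·8 = 42
X: 1·0+4·0+5·3 = 15 | 1·0+5·3 = 15
R: 1·3+4·8+5·0 = 35 | 1·0+5·7 = 35
T: 1·0+4·2+5·7 = 43 | 1·3+5·8 = 43
gcd(1,4,5,1,5) = 1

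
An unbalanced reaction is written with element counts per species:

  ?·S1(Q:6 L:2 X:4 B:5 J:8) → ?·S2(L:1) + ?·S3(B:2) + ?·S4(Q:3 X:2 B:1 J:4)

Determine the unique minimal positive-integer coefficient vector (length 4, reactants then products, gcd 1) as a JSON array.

Q: 2·6 = 12 | 4·0+3·0+4·3 = 12
L: 2·2 = 4 | 4·1+3·0+4·0 = 4
X: 2·4 = 8 | 4·0+3·0+4·2 = 8
B: 2·5 = 10 | 4·0+3·2+4·1 = 10
J: 2·8 = 16 | 4·0+3·0+4·4 = 16
gcd(2,4,3,4) = 1

Coefficients: [2, 4, 3, 4]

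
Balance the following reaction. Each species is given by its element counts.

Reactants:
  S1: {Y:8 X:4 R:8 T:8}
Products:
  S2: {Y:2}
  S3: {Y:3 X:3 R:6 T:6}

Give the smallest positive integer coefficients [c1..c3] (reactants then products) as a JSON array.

Coefficients: [3, 6, 4]

Y: 3·8 = 24 | 6·2+4·3 = 24
X: 3·4 = 12 | 6·0+4·3 = 12
R: 3·8 = 24 | 6·0+4·6 = 24
T: 3·8 = 24 | 6·0+4·6 = 24
gcd(3,6,4) = 1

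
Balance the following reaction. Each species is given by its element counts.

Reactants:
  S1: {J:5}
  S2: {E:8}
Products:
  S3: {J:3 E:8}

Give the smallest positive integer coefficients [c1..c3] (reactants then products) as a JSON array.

J: 3·5+5·0 = 15 | 5·3 = 15
E: 3·0+5·8 = 40 | 5·8 = 40
gcd(3,5,5) = 1

Coefficients: [3, 5, 5]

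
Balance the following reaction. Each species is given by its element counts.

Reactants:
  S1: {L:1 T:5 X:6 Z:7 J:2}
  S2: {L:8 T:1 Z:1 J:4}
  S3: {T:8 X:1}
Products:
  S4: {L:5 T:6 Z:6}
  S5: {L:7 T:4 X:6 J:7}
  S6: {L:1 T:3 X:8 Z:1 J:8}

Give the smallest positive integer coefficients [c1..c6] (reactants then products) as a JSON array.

Coefficients: [3, 4, 2, 4, 2, 1]

L: 3·1+4·8+2·0 = 35 | 4·5+2·7+1·1 = 35
T: 3·5+4·1+2·8 = 35 | 4·6+2·4+1·3 = 35
X: 3·6+4·0+2·1 = 20 | 4·0+2·6+1·8 = 20
Z: 3·7+4·1+2·0 = 25 | 4·6+2·0+1·1 = 25
J: 3·2+4·4+2·0 = 22 | 4·0+2·7+1·8 = 22
gcd(3,4,2,4,2,1) = 1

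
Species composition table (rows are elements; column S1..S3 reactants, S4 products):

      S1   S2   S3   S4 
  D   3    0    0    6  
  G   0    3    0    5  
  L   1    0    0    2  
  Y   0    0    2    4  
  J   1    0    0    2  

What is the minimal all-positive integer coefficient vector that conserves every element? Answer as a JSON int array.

D: 6·3+5·0+6·0 = 18 | 3·6 = 18
G: 6·0+5·3+6·0 = 15 | 3·5 = 15
L: 6·1+5·0+6·0 = 6 | 3·2 = 6
Y: 6·0+5·0+6·2 = 12 | 3·4 = 12
J: 6·1+5·0+6·0 = 6 | 3·2 = 6
gcd(6,5,6,3) = 1

Coefficients: [6, 5, 6, 3]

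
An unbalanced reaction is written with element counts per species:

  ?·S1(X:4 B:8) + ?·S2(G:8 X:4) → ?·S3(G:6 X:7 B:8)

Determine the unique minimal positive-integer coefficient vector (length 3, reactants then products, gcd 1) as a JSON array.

G: 4·0+3·8 = 24 | 4·6 = 24
X: 4·4+3·4 = 28 | 4·7 = 28
B: 4·8+3·0 = 32 | 4·8 = 32
gcd(4,3,4) = 1

Coefficients: [4, 3, 4]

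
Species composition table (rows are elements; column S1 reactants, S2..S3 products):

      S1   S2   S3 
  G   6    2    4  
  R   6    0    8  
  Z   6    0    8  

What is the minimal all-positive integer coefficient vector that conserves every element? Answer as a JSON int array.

Coefficients: [4, 6, 3]

G: 4·6 = 24 | 6·2+3·4 = 24
R: 4·6 = 24 | 6·0+3·8 = 24
Z: 4·6 = 24 | 6·0+3·8 = 24
gcd(4,6,3) = 1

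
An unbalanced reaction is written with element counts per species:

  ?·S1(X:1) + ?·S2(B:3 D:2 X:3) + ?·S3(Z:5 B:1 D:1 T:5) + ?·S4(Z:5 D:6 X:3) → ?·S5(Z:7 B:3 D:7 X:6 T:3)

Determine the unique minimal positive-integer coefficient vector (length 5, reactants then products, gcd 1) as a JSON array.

Z: 6·0+4·0+3·5+4·5 = 35 | 5·7 = 35
B: 6·0+4·3+3·1+4·0 = 15 | 5·3 = 15
D: 6·0+4·2+3·1+4·6 = 35 | 5·7 = 35
X: 6·1+4·3+3·0+4·3 = 30 | 5·6 = 30
T: 6·0+4·0+3·5+4·0 = 15 | 5·3 = 15
gcd(6,4,3,4,5) = 1

Coefficients: [6, 4, 3, 4, 5]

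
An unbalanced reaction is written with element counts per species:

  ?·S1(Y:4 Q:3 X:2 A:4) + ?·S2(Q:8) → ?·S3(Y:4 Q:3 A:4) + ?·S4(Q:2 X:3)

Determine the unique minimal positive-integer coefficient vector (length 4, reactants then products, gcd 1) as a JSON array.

Coefficients: [6, 1, 6, 4]

Y: 6·4+1·0 = 24 | 6·4+4·0 = 24
Q: 6·3+1·8 = 26 | 6·3+4·2 = 26
X: 6·2+1·0 = 12 | 6·0+4·3 = 12
A: 6·4+1·0 = 24 | 6·4+4·0 = 24
gcd(6,1,6,4) = 1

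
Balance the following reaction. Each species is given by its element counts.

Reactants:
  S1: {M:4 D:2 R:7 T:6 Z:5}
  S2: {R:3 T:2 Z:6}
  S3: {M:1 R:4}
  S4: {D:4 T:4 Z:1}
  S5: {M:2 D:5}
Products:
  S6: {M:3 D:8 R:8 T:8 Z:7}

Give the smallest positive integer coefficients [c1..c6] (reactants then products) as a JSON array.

Coefficients: [1, 3, 4, 5, 2, 4]

M: 1·4+3·0+4·1+5·0+2·2 = 12 | 4·3 = 12
D: 1·2+3·0+4·0+5·4+2·5 = 32 | 4·8 = 32
R: 1·7+3·3+4·4+5·0+2·0 = 32 | 4·8 = 32
T: 1·6+3·2+4·0+5·4+2·0 = 32 | 4·8 = 32
Z: 1·5+3·6+4·0+5·1+2·0 = 28 | 4·7 = 28
gcd(1,3,4,5,2,4) = 1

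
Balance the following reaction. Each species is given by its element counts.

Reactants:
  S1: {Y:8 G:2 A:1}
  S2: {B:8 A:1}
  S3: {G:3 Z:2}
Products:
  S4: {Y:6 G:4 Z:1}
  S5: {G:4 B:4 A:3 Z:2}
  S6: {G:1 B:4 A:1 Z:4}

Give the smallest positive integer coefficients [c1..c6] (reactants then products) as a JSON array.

Coefficients: [3, 1, 5, 4, 1, 1]

Y: 3·8+1·0+5·0 = 24 | 4·6+1·0+1·0 = 24
G: 3·2+1·0+5·3 = 21 | 4·4+1·4+1·1 = 21
B: 3·0+1·8+5·0 = 8 | 4·0+1·4+1·4 = 8
A: 3·1+1·1+5·0 = 4 | 4·0+1·3+1·1 = 4
Z: 3·0+1·0+5·2 = 10 | 4·1+1·2+1·4 = 10
gcd(3,1,5,4,1,1) = 1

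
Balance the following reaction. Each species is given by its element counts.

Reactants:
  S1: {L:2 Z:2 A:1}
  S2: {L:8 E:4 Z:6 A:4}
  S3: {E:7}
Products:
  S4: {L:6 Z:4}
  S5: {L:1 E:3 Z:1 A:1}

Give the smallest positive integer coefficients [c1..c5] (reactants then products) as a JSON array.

Coefficients: [2, 1, 2, 1, 6]

L: 2·2+1·8+2·0 = 12 | 1·6+6·1 = 12
E: 2·0+1·4+2·7 = 18 | 1·0+6·3 = 18
Z: 2·2+1·6+2·0 = 10 | 1·4+6·1 = 10
A: 2·1+1·4+2·0 = 6 | 1·0+6·1 = 6
gcd(2,1,2,1,6) = 1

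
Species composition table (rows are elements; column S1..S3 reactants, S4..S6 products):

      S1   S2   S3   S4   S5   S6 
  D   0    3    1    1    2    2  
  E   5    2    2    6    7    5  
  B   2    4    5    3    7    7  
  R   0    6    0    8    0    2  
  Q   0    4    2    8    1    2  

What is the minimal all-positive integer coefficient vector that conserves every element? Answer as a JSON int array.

D: 4·0+2·3+3·1 = 9 | 1·1+2·2+2·2 = 9
E: 4·5+2·2+3·2 = 30 | 1·6+2·7+2·5 = 30
B: 4·2+2·4+3·5 = 31 | 1·3+2·7+2·7 = 31
R: 4·0+2·6+3·0 = 12 | 1·8+2·0+2·2 = 12
Q: 4·0+2·4+3·2 = 14 | 1·8+2·1+2·2 = 14
gcd(4,2,3,1,2,2) = 1

Coefficients: [4, 2, 3, 1, 2, 2]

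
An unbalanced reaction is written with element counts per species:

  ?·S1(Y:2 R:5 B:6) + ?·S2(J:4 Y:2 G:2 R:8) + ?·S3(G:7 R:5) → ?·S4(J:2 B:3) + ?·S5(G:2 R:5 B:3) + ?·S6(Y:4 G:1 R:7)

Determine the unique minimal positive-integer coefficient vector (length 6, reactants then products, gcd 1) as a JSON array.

J: 4·0+2·4+1·0 = 8 | 4·2+4·0+3·0 = 8
Y: 4·2+2·2+1·0 = 12 | 4·0+4·0+3·4 = 12
G: 4·0+2·2+1·7 = 11 | 4·0+4·2+3·1 = 11
R: 4·5+2·8+1·5 = 41 | 4·0+4·5+3·7 = 41
B: 4·6+2·0+1·0 = 24 | 4·3+4·3+3·0 = 24
gcd(4,2,1,4,4,3) = 1

Coefficients: [4, 2, 1, 4, 4, 3]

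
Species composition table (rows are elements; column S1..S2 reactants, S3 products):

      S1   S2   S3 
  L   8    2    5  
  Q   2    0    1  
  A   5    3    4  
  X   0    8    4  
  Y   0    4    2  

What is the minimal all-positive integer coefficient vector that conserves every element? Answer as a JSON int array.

Coefficients: [1, 1, 2]

L: 1·8+1·2 = 10 | 2·5 = 10
Q: 1·2+1·0 = 2 | 2·1 = 2
A: 1·5+1·3 = 8 | 2·4 = 8
X: 1·0+1·8 = 8 | 2·4 = 8
Y: 1·0+1·4 = 4 | 2·2 = 4
gcd(1,1,2) = 1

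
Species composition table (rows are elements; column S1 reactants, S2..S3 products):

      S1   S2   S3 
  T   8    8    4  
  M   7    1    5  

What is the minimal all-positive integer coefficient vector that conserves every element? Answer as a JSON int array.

Coefficients: [3, 1, 4]

T: 3·8 = 24 | 1·8+4·4 = 24
M: 3·7 = 21 | 1·1+4·5 = 21
gcd(3,1,4) = 1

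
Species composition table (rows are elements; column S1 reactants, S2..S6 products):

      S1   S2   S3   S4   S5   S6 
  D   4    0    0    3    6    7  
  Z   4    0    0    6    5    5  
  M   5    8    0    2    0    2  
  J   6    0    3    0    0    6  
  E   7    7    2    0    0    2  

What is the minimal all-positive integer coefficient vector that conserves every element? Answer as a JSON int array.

D: 4·4 = 16 | 2·0+6·0+1·3+1·6+1·7 = 16
Z: 4·4 = 16 | 2·0+6·0+1·6+1·5+1·5 = 16
M: 4·5 = 20 | 2·8+6·0+1·2+1·0+1·2 = 20
J: 4·6 = 24 | 2·0+6·3+1·0+1·0+1·6 = 24
E: 4·7 = 28 | 2·7+6·2+1·0+1·0+1·2 = 28
gcd(4,2,6,1,1,1) = 1

Coefficients: [4, 2, 6, 1, 1, 1]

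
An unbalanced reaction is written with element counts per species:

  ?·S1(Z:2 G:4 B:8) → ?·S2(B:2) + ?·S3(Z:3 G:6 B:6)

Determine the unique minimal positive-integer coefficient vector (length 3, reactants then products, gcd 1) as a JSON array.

Coefficients: [3, 6, 2]

Z: 3·2 = 6 | 6·0+2·3 = 6
G: 3·4 = 12 | 6·0+2·6 = 12
B: 3·8 = 24 | 6·2+2·6 = 24
gcd(3,6,2) = 1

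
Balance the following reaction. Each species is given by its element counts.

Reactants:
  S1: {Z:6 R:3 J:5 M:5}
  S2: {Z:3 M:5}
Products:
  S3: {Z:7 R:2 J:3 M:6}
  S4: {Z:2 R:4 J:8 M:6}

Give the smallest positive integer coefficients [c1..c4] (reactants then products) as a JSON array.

Coefficients: [4, 2, 4, 1]

Z: 4·6+2·3 = 30 | 4·7+1·2 = 30
R: 4·3+2·0 = 12 | 4·2+1·4 = 12
J: 4·5+2·0 = 20 | 4·3+1·8 = 20
M: 4·5+2·5 = 30 | 4·6+1·6 = 30
gcd(4,2,4,1) = 1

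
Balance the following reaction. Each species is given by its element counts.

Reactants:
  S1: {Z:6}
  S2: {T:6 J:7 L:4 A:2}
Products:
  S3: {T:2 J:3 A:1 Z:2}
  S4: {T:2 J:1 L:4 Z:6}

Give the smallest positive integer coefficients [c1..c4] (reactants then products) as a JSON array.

T: 5·0+3·6 = 18 | 6·2+3·2 = 18
J: 5·0+3·7 = 21 | 6·3+3·1 = 21
L: 5·0+3·4 = 12 | 6·0+3·4 = 12
A: 5·0+3·2 = 6 | 6·1+3·0 = 6
Z: 5·6+3·0 = 30 | 6·2+3·6 = 30
gcd(5,3,6,3) = 1

Coefficients: [5, 3, 6, 3]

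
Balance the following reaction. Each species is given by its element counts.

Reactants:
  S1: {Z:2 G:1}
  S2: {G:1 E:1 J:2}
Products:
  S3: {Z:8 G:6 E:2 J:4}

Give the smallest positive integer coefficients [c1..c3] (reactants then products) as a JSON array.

Z: 4·2+2·0 = 8 | 1·8 = 8
G: 4·1+2·1 = 6 | 1·6 = 6
E: 4·0+2·1 = 2 | 1·2 = 2
J: 4·0+2·2 = 4 | 1·4 = 4
gcd(4,2,1) = 1

Coefficients: [4, 2, 1]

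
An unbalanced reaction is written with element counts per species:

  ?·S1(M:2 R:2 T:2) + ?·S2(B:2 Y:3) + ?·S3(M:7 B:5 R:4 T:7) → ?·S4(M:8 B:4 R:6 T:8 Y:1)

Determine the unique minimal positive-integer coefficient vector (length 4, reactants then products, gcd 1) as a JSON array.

Coefficients: [5, 1, 2, 3]

M: 5·2+1·0+2·7 = 24 | 3·8 = 24
B: 5·0+1·2+2·5 = 12 | 3·4 = 12
R: 5·2+1·0+2·4 = 18 | 3·6 = 18
T: 5·2+1·0+2·7 = 24 | 3·8 = 24
Y: 5·0+1·3+2·0 = 3 | 3·1 = 3
gcd(5,1,2,3) = 1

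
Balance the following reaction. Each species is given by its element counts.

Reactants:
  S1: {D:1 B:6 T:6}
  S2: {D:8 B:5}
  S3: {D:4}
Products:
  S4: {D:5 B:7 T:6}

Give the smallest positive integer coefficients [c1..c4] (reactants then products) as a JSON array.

D: 5·1+1·8+3·4 = 25 | 5·5 = 25
B: 5·6+1·5+3·0 = 35 | 5·7 = 35
T: 5·6+1·0+3·0 = 30 | 5·6 = 30
gcd(5,1,3,5) = 1

Coefficients: [5, 1, 3, 5]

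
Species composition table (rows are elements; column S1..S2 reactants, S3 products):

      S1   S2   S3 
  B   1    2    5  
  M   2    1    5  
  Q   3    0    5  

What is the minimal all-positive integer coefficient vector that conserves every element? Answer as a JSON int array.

Coefficients: [5, 5, 3]

B: 5·1+5·2 = 15 | 3·5 = 15
M: 5·2+5·1 = 15 | 3·5 = 15
Q: 5·3+5·0 = 15 | 3·5 = 15
gcd(5,5,3) = 1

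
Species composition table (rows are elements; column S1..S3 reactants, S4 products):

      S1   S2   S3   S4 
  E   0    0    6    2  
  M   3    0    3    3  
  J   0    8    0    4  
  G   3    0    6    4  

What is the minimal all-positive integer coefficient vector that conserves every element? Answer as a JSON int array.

Coefficients: [4, 3, 2, 6]

E: 4·0+3·0+2·6 = 12 | 6·2 = 12
M: 4·3+3·0+2·3 = 18 | 6·3 = 18
J: 4·0+3·8+2·0 = 24 | 6·4 = 24
G: 4·3+3·0+2·6 = 24 | 6·4 = 24
gcd(4,3,2,6) = 1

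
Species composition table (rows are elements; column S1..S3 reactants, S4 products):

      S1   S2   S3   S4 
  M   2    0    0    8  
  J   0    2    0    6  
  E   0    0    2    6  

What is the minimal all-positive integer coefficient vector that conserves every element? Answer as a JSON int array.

M: 4·2+3·0+3·0 = 8 | 1·8 = 8
J: 4·0+3·2+3·0 = 6 | 1·6 = 6
E: 4·0+3·0+3·2 = 6 | 1·6 = 6
gcd(4,3,3,1) = 1

Coefficients: [4, 3, 3, 1]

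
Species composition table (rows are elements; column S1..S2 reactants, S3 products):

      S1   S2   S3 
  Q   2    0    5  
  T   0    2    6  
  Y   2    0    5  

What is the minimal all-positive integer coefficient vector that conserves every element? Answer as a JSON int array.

Q: 5·2+6·0 = 10 | 2·5 = 10
T: 5·0+6·2 = 12 | 2·6 = 12
Y: 5·2+6·0 = 10 | 2·5 = 10
gcd(5,6,2) = 1

Coefficients: [5, 6, 2]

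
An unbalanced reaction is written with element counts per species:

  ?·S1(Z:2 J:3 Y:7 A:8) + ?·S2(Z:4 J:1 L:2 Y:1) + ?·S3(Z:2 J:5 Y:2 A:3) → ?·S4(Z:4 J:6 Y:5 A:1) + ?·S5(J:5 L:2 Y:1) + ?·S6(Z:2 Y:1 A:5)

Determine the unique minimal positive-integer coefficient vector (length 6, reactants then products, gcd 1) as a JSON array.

Coefficients: [2, 3, 6, 4, 3, 6]

Z: 2·2+3·4+6·2 = 28 | 4·4+3·0+6·2 = 28
J: 2·3+3·1+6·5 = 39 | 4·6+3·5+6·0 = 39
L: 2·0+3·2+6·0 = 6 | 4·0+3·2+6·0 = 6
Y: 2·7+3·1+6·2 = 29 | 4·5+3·1+6·1 = 29
A: 2·8+3·0+6·3 = 34 | 4·1+3·0+6·5 = 34
gcd(2,3,6,4,3,6) = 1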